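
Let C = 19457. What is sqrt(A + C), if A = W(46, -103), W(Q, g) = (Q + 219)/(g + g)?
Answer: sqrt(825622662)/206 ≈ 139.48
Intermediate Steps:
W(Q, g) = (219 + Q)/(2*g) (W(Q, g) = (219 + Q)/((2*g)) = (219 + Q)*(1/(2*g)) = (219 + Q)/(2*g))
A = -265/206 (A = (1/2)*(219 + 46)/(-103) = (1/2)*(-1/103)*265 = -265/206 ≈ -1.2864)
sqrt(A + C) = sqrt(-265/206 + 19457) = sqrt(4007877/206) = sqrt(825622662)/206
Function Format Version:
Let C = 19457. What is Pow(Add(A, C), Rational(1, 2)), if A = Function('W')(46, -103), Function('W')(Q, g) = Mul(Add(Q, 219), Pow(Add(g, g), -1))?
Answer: Mul(Rational(1, 206), Pow(825622662, Rational(1, 2))) ≈ 139.48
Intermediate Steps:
Function('W')(Q, g) = Mul(Rational(1, 2), Pow(g, -1), Add(219, Q)) (Function('W')(Q, g) = Mul(Add(219, Q), Pow(Mul(2, g), -1)) = Mul(Add(219, Q), Mul(Rational(1, 2), Pow(g, -1))) = Mul(Rational(1, 2), Pow(g, -1), Add(219, Q)))
A = Rational(-265, 206) (A = Mul(Rational(1, 2), Pow(-103, -1), Add(219, 46)) = Mul(Rational(1, 2), Rational(-1, 103), 265) = Rational(-265, 206) ≈ -1.2864)
Pow(Add(A, C), Rational(1, 2)) = Pow(Add(Rational(-265, 206), 19457), Rational(1, 2)) = Pow(Rational(4007877, 206), Rational(1, 2)) = Mul(Rational(1, 206), Pow(825622662, Rational(1, 2)))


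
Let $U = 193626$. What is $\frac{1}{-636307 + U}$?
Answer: $- \frac{1}{442681} \approx -2.259 \cdot 10^{-6}$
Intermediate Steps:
$\frac{1}{-636307 + U} = \frac{1}{-636307 + 193626} = \frac{1}{-442681} = - \frac{1}{442681}$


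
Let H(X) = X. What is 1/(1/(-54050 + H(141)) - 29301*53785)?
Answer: -1739/2740584503350 ≈ -6.3454e-10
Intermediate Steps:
1/(1/(-54050 + H(141)) - 29301*53785) = 1/(1/(-54050 + 141) - 29301*53785) = (1/53785)/(1/(-53909) - 29301) = (1/53785)/(-1/53909 - 29301) = (1/53785)/(-1579587610/53909) = -53909/1579587610*1/53785 = -1739/2740584503350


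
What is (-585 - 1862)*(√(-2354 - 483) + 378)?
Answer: -924966 - 2447*I*√2837 ≈ -9.2497e+5 - 1.3034e+5*I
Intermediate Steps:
(-585 - 1862)*(√(-2354 - 483) + 378) = -2447*(√(-2837) + 378) = -2447*(I*√2837 + 378) = -2447*(378 + I*√2837) = -924966 - 2447*I*√2837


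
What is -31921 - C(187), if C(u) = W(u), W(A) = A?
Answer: -32108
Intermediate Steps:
C(u) = u
-31921 - C(187) = -31921 - 1*187 = -31921 - 187 = -32108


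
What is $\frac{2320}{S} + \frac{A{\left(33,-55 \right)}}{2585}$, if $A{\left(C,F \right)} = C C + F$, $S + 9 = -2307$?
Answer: $- \frac{1742}{2895} \approx -0.60173$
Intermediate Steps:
$S = -2316$ ($S = -9 - 2307 = -2316$)
$A{\left(C,F \right)} = F + C^{2}$ ($A{\left(C,F \right)} = C^{2} + F = F + C^{2}$)
$\frac{2320}{S} + \frac{A{\left(33,-55 \right)}}{2585} = \frac{2320}{-2316} + \frac{-55 + 33^{2}}{2585} = 2320 \left(- \frac{1}{2316}\right) + \left(-55 + 1089\right) \frac{1}{2585} = - \frac{580}{579} + 1034 \cdot \frac{1}{2585} = - \frac{580}{579} + \frac{2}{5} = - \frac{1742}{2895}$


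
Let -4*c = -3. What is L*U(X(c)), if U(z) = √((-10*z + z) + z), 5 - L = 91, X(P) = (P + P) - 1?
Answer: -172*I ≈ -172.0*I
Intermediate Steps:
c = ¾ (c = -¼*(-3) = ¾ ≈ 0.75000)
X(P) = -1 + 2*P (X(P) = 2*P - 1 = -1 + 2*P)
L = -86 (L = 5 - 1*91 = 5 - 91 = -86)
U(z) = 2*√2*√(-z) (U(z) = √(-9*z + z) = √(-8*z) = 2*√2*√(-z))
L*U(X(c)) = -172*√2*√(-(-1 + 2*(¾))) = -172*√2*√(-(-1 + 3/2)) = -172*√2*√(-1*½) = -172*√2*√(-½) = -172*√2*I*√2/2 = -172*I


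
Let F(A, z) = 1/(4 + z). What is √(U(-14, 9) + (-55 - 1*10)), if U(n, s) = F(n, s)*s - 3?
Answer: 5*I*√455/13 ≈ 8.2041*I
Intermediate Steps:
U(n, s) = -3 + s/(4 + s) (U(n, s) = s/(4 + s) - 3 = -3 + s/(4 + s))
√(U(-14, 9) + (-55 - 1*10)) = √(2*(-6 - 1*9)/(4 + 9) + (-55 - 1*10)) = √(2*(-6 - 9)/13 + (-55 - 10)) = √(2*(1/13)*(-15) - 65) = √(-30/13 - 65) = √(-875/13) = 5*I*√455/13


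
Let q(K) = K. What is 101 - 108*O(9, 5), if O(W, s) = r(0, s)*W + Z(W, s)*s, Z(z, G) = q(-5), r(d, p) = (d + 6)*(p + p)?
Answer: -55519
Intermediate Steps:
r(d, p) = 2*p*(6 + d) (r(d, p) = (6 + d)*(2*p) = 2*p*(6 + d))
Z(z, G) = -5
O(W, s) = -5*s + 12*W*s (O(W, s) = (2*s*(6 + 0))*W - 5*s = (2*s*6)*W - 5*s = (12*s)*W - 5*s = 12*W*s - 5*s = -5*s + 12*W*s)
101 - 108*O(9, 5) = 101 - 540*(-5 + 12*9) = 101 - 540*(-5 + 108) = 101 - 540*103 = 101 - 108*515 = 101 - 55620 = -55519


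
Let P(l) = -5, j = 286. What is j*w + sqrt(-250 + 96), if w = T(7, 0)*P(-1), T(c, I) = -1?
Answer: 1430 + I*sqrt(154) ≈ 1430.0 + 12.41*I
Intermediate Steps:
w = 5 (w = -1*(-5) = 5)
j*w + sqrt(-250 + 96) = 286*5 + sqrt(-250 + 96) = 1430 + sqrt(-154) = 1430 + I*sqrt(154)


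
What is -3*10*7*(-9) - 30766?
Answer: -28876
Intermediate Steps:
-3*10*7*(-9) - 30766 = -210*(-9) - 30766 = -3*(-630) - 30766 = 1890 - 30766 = -28876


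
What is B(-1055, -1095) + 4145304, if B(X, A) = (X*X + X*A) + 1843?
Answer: 6415397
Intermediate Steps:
B(X, A) = 1843 + X**2 + A*X (B(X, A) = (X**2 + A*X) + 1843 = 1843 + X**2 + A*X)
B(-1055, -1095) + 4145304 = (1843 + (-1055)**2 - 1095*(-1055)) + 4145304 = (1843 + 1113025 + 1155225) + 4145304 = 2270093 + 4145304 = 6415397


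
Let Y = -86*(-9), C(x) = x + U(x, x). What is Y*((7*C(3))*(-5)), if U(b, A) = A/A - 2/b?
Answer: -90300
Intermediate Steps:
U(b, A) = 1 - 2/b
C(x) = x + (-2 + x)/x
Y = 774
Y*((7*C(3))*(-5)) = 774*((7*(1 + 3 - 2/3))*(-5)) = 774*((7*(1 + 3 - 2*⅓))*(-5)) = 774*((7*(1 + 3 - ⅔))*(-5)) = 774*((7*(10/3))*(-5)) = 774*((70/3)*(-5)) = 774*(-350/3) = -90300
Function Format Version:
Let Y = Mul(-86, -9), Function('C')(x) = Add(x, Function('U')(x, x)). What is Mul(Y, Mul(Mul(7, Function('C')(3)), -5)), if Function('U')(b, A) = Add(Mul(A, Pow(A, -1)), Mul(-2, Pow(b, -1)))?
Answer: -90300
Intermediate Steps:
Function('U')(b, A) = Add(1, Mul(-2, Pow(b, -1)))
Function('C')(x) = Add(x, Mul(Pow(x, -1), Add(-2, x)))
Y = 774
Mul(Y, Mul(Mul(7, Function('C')(3)), -5)) = Mul(774, Mul(Mul(7, Add(1, 3, Mul(-2, Pow(3, -1)))), -5)) = Mul(774, Mul(Mul(7, Add(1, 3, Mul(-2, Rational(1, 3)))), -5)) = Mul(774, Mul(Mul(7, Add(1, 3, Rational(-2, 3))), -5)) = Mul(774, Mul(Mul(7, Rational(10, 3)), -5)) = Mul(774, Mul(Rational(70, 3), -5)) = Mul(774, Rational(-350, 3)) = -90300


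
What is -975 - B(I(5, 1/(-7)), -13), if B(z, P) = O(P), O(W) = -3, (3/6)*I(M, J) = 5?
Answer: -972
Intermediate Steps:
I(M, J) = 10 (I(M, J) = 2*5 = 10)
B(z, P) = -3
-975 - B(I(5, 1/(-7)), -13) = -975 - 1*(-3) = -975 + 3 = -972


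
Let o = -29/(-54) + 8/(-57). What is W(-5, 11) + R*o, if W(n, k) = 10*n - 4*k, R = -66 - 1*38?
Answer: -69386/513 ≈ -135.26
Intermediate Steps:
R = -104 (R = -66 - 38 = -104)
W(n, k) = -4*k + 10*n
o = 407/1026 (o = -29*(-1/54) + 8*(-1/57) = 29/54 - 8/57 = 407/1026 ≈ 0.39669)
W(-5, 11) + R*o = (-4*11 + 10*(-5)) - 104*407/1026 = (-44 - 50) - 21164/513 = -94 - 21164/513 = -69386/513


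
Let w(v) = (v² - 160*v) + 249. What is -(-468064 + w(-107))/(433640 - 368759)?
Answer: 439246/64881 ≈ 6.7700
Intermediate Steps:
w(v) = 249 + v² - 160*v
-(-468064 + w(-107))/(433640 - 368759) = -(-468064 + (249 + (-107)² - 160*(-107)))/(433640 - 368759) = -(-468064 + (249 + 11449 + 17120))/64881 = -(-468064 + 28818)/64881 = -(-439246)/64881 = -1*(-439246/64881) = 439246/64881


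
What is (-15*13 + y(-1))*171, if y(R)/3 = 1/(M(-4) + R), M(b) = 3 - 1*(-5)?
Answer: -232902/7 ≈ -33272.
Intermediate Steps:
M(b) = 8 (M(b) = 3 + 5 = 8)
y(R) = 3/(8 + R)
(-15*13 + y(-1))*171 = (-15*13 + 3/(8 - 1))*171 = (-195 + 3/7)*171 = -1362/7*171 = -232902/7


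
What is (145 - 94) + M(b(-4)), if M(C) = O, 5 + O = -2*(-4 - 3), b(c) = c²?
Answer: 60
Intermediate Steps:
O = 9 (O = -5 - 2*(-4 - 3) = -5 - 2*(-7) = -5 + 14 = 9)
M(C) = 9
(145 - 94) + M(b(-4)) = (145 - 94) + 9 = 51 + 9 = 60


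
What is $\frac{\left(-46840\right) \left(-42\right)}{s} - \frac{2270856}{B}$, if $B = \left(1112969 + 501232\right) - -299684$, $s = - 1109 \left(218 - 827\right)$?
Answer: $\frac{106259746984}{61552455485} \approx 1.7263$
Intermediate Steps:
$s = 675381$ ($s = \left(-1109\right) \left(-609\right) = 675381$)
$B = 1913885$ ($B = 1614201 + \left(-90290 + 389974\right) = 1614201 + 299684 = 1913885$)
$\frac{\left(-46840\right) \left(-42\right)}{s} - \frac{2270856}{B} = \frac{\left(-46840\right) \left(-42\right)}{675381} - \frac{2270856}{1913885} = 1967280 \cdot \frac{1}{675381} - \frac{2270856}{1913885} = \frac{93680}{32161} - \frac{2270856}{1913885} = \frac{106259746984}{61552455485}$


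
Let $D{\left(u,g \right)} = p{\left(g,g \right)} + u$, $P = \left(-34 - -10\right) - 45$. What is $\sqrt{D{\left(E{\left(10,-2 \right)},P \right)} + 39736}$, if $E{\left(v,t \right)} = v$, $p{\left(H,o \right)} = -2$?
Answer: $24 \sqrt{69} \approx 199.36$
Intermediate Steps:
$P = -69$ ($P = \left(-34 + \left(-27 + 37\right)\right) - 45 = \left(-34 + 10\right) - 45 = -24 - 45 = -69$)
$D{\left(u,g \right)} = -2 + u$
$\sqrt{D{\left(E{\left(10,-2 \right)},P \right)} + 39736} = \sqrt{\left(-2 + 10\right) + 39736} = \sqrt{8 + 39736} = \sqrt{39744} = 24 \sqrt{69}$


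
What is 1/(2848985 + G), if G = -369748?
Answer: 1/2479237 ≈ 4.0335e-7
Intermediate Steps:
1/(2848985 + G) = 1/(2848985 - 369748) = 1/2479237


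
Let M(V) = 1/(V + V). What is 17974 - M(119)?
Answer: 4277811/238 ≈ 17974.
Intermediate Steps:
M(V) = 1/(2*V)
17974 - M(119) = 17974 - 1/(2*119) = 17974 - 1*1/238 = 17974 - 1/238 = 4277811/238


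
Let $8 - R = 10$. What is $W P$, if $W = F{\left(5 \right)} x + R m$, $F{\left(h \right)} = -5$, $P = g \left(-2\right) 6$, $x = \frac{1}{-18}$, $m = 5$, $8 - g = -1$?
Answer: $1050$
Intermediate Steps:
$g = 9$ ($g = 8 - -1 = 8 + 1 = 9$)
$R = -2$ ($R = 8 - 10 = -2$)
$x = - \frac{1}{18} \approx -0.055556$
$P = -108$ ($P = 9 \left(-2\right) 6 = \left(-18\right) 6 = -108$)
$W = - \frac{175}{18}$ ($W = \left(-5\right) \left(- \frac{1}{18}\right) - 10 = \frac{5}{18} - 10 = - \frac{175}{18} \approx -9.7222$)
$W P = \left(- \frac{175}{18}\right) \left(-108\right) = 1050$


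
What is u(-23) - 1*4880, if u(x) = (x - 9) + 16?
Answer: -4896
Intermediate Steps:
u(x) = 7 + x (u(x) = (-9 + x) + 16 = 7 + x)
u(-23) - 1*4880 = (7 - 23) - 1*4880 = -16 - 4880 = -4896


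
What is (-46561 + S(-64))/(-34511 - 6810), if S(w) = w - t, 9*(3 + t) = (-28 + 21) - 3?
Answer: 419588/371889 ≈ 1.1283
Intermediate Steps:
t = -37/9 (t = -3 + ((-28 + 21) - 3)/9 = -3 + (-7 - 3)/9 = -3 + (1/9)*(-10) = -3 - 10/9 = -37/9 ≈ -4.1111)
S(w) = 37/9 + w (S(w) = w - 1*(-37/9) = w + 37/9 = 37/9 + w)
(-46561 + S(-64))/(-34511 - 6810) = (-46561 + (37/9 - 64))/(-34511 - 6810) = (-46561 - 539/9)/(-41321) = -419588/9*(-1/41321) = 419588/371889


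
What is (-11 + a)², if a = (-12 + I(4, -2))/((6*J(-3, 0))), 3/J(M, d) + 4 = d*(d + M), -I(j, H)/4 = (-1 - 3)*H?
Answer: 121/81 ≈ 1.4938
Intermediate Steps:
I(j, H) = 16*H (I(j, H) = -4*(-1 - 3)*H = -(-16)*H = 16*H)
J(M, d) = 3/(-4 + d*(M + d)) (J(M, d) = 3/(-4 + d*(d + M)) = 3/(-4 + d*(M + d)))
a = 88/9 (a = (-12 + 16*(-2))/((6*(3/(-4 + 0² - 3*0)))) = (-12 - 32)/((6*(3/(-4 + 0 + 0)))) = -44/(6*(3/(-4))) = -44/(6*(3*(-¼))) = -44/(6*(-¾)) = -44/(-9/2) = -44*(-2/9) = 88/9 ≈ 9.7778)
(-11 + a)² = (-11 + 88/9)² = (-11/9)² = 121/81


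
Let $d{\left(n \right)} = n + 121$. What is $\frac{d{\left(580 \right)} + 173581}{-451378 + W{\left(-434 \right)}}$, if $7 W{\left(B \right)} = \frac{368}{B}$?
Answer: $- \frac{132367179}{342821683} \approx -0.38611$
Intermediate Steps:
$d{\left(n \right)} = 121 + n$
$W{\left(B \right)} = \frac{368}{7 B}$ ($W{\left(B \right)} = \frac{368 \frac{1}{B}}{7} = \frac{368}{7 B}$)
$\frac{d{\left(580 \right)} + 173581}{-451378 + W{\left(-434 \right)}} = \frac{\left(121 + 580\right) + 173581}{-451378 + \frac{368}{7 \left(-434\right)}} = \frac{701 + 173581}{-451378 + \frac{368}{7} \left(- \frac{1}{434}\right)} = \frac{174282}{-451378 - \frac{184}{1519}} = \frac{174282}{- \frac{685643366}{1519}} = 174282 \left(- \frac{1519}{685643366}\right) = - \frac{132367179}{342821683}$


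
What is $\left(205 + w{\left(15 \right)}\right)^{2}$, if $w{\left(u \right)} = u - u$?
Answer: $42025$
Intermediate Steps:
$w{\left(u \right)} = 0$
$\left(205 + w{\left(15 \right)}\right)^{2} = \left(205 + 0\right)^{2} = 205^{2} = 42025$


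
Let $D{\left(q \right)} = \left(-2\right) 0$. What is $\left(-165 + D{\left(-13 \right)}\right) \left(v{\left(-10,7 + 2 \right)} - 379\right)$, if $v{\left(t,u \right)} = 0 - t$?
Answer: $60885$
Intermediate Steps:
$v{\left(t,u \right)} = - t$
$D{\left(q \right)} = 0$
$\left(-165 + D{\left(-13 \right)}\right) \left(v{\left(-10,7 + 2 \right)} - 379\right) = \left(-165 + 0\right) \left(\left(-1\right) \left(-10\right) - 379\right) = - 165 \left(10 - 379\right) = \left(-165\right) \left(-369\right) = 60885$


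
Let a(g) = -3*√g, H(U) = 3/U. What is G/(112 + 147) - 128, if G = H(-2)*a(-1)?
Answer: -128 + 9*I/518 ≈ -128.0 + 0.017375*I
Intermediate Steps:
G = 9*I/2 (G = (3/(-2))*(-3*I) = (3*(-½))*(-3*I) = -(-9)*I/2 = 9*I/2 ≈ 4.5*I)
G/(112 + 147) - 128 = (9*I/2)/(112 + 147) - 128 = (9*I/2)/259 - 128 = 9*I/518 - 128 = -128 + 9*I/518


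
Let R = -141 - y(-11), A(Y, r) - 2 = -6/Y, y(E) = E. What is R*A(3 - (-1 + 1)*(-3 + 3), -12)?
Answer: 0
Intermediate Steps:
A(Y, r) = 2 - 6/Y
R = -130 (R = -141 - 1*(-11) = -141 + 11 = -130)
R*A(3 - (-1 + 1)*(-3 + 3), -12) = -130*(2 - 6/(3 - (-1 + 1)*(-3 + 3))) = -130*(2 - 6/(3 - 0*0)) = -130*(2 - 6/(3 - 1*0)) = -130*(2 - 6/(3 + 0)) = -130*(2 - 6/3) = -130*(2 - 6*1/3) = -130*(2 - 2) = -130*0 = 0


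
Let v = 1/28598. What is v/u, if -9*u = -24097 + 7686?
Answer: 9/469321778 ≈ 1.9177e-8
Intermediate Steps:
u = 16411/9 (u = -(-24097 + 7686)/9 = -1/9*(-16411) = 16411/9 ≈ 1823.4)
v = 1/28598 ≈ 3.4967e-5
v/u = 1/(28598*(16411/9)) = (1/28598)*(9/16411) = 9/469321778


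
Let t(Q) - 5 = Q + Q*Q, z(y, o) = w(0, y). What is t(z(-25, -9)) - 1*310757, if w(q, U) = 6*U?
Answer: -288402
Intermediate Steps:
z(y, o) = 6*y
t(Q) = 5 + Q + Q**2 (t(Q) = 5 + (Q + Q*Q) = 5 + (Q + Q**2) = 5 + Q + Q**2)
t(z(-25, -9)) - 1*310757 = (5 + 6*(-25) + (6*(-25))**2) - 1*310757 = (5 - 150 + (-150)**2) - 310757 = (5 - 150 + 22500) - 310757 = 22355 - 310757 = -288402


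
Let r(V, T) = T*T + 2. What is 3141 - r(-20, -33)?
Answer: 2050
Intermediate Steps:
r(V, T) = 2 + T² (r(V, T) = T² + 2 = 2 + T²)
3141 - r(-20, -33) = 3141 - (2 + (-33)²) = 3141 - (2 + 1089) = 3141 - 1*1091 = 3141 - 1091 = 2050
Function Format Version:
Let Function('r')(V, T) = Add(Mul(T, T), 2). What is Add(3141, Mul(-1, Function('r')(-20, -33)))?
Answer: 2050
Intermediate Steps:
Function('r')(V, T) = Add(2, Pow(T, 2)) (Function('r')(V, T) = Add(Pow(T, 2), 2) = Add(2, Pow(T, 2)))
Add(3141, Mul(-1, Function('r')(-20, -33))) = Add(3141, Mul(-1, Add(2, Pow(-33, 2)))) = Add(3141, Mul(-1, Add(2, 1089))) = Add(3141, Mul(-1, 1091)) = Add(3141, -1091) = 2050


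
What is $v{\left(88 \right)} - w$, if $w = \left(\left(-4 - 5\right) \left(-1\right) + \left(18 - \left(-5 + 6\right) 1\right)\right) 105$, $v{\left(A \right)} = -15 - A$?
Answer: $-2833$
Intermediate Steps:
$w = 2730$ ($w = \left(\left(-9\right) \left(-1\right) + \left(18 - 1 \cdot 1\right)\right) 105 = \left(9 + \left(18 - 1\right)\right) 105 = \left(9 + 17\right) 105 = 26 \cdot 105 = 2730$)
$v{\left(88 \right)} - w = \left(-15 - 88\right) - 2730 = -103 - 2730 = -2833$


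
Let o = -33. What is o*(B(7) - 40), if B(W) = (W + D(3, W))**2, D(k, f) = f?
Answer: -5148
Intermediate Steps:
B(W) = 4*W**2 (B(W) = (W + W)**2 = (2*W)**2 = 4*W**2)
o*(B(7) - 40) = -33*(4*7**2 - 40) = -33*(4*49 - 40) = -33*(196 - 40) = -33*156 = -5148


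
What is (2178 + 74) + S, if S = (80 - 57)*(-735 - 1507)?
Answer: -49314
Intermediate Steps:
S = -51566 (S = 23*(-2242) = -51566)
(2178 + 74) + S = (2178 + 74) - 51566 = 2252 - 51566 = -49314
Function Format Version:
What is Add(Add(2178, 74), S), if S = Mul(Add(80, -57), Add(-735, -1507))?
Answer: -49314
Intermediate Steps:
S = -51566 (S = Mul(23, -2242) = -51566)
Add(Add(2178, 74), S) = Add(Add(2178, 74), -51566) = Add(2252, -51566) = -49314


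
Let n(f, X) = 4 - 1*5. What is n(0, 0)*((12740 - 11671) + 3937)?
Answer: -5006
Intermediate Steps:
n(f, X) = -1 (n(f, X) = 4 - 5 = -1)
n(0, 0)*((12740 - 11671) + 3937) = -((12740 - 11671) + 3937) = -(1069 + 3937) = -1*5006 = -5006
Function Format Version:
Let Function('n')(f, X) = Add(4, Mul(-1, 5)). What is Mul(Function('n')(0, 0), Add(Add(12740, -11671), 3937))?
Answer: -5006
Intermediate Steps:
Function('n')(f, X) = -1 (Function('n')(f, X) = Add(4, -5) = -1)
Mul(Function('n')(0, 0), Add(Add(12740, -11671), 3937)) = Mul(-1, Add(Add(12740, -11671), 3937)) = Mul(-1, Add(1069, 3937)) = Mul(-1, 5006) = -5006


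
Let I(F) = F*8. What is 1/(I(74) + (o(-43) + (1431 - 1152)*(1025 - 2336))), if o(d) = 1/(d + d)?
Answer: -86/31405223 ≈ -2.7384e-6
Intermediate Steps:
o(d) = 1/(2*d)
I(F) = 8*F
1/(I(74) + (o(-43) + (1431 - 1152)*(1025 - 2336))) = 1/(8*74 + ((½)/(-43) + (1431 - 1152)*(1025 - 2336))) = 1/(592 + ((½)*(-1/43) + 279*(-1311))) = 1/(592 + (-1/86 - 365769)) = 1/(592 - 31456135/86) = 1/(-31405223/86) = -86/31405223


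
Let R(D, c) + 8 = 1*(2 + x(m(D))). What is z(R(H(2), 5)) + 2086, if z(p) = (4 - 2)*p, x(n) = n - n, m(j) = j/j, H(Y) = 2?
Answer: 2074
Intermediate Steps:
m(j) = 1
x(n) = 0
R(D, c) = -6 (R(D, c) = -8 + 1*(2 + 0) = -8 + 1*2 = -8 + 2 = -6)
z(p) = 2*p
z(R(H(2), 5)) + 2086 = 2*(-6) + 2086 = -12 + 2086 = 2074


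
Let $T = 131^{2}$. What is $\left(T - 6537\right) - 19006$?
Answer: $-8382$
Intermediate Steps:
$T = 17161$
$\left(T - 6537\right) - 19006 = \left(17161 - 6537\right) - 19006 = 10624 - 19006 = -8382$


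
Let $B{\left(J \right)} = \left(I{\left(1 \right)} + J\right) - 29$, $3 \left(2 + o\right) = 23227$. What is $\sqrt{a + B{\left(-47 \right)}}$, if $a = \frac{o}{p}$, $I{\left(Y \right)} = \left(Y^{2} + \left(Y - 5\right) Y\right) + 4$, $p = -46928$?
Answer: $\frac{i \sqrt{93111202779}}{35196} \approx 8.6698 i$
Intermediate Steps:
$o = \frac{23221}{3}$ ($o = -2 + \frac{1}{3} \cdot 23227 = -2 + \frac{23227}{3} = \frac{23221}{3} \approx 7740.3$)
$I{\left(Y \right)} = 4 + Y^{2} + Y \left(-5 + Y\right)$ ($I{\left(Y \right)} = \left(Y^{2} + \left(-5 + Y\right) Y\right) + 4 = \left(Y^{2} + Y \left(-5 + Y\right)\right) + 4 = 4 + Y^{2} + Y \left(-5 + Y\right)$)
$B{\left(J \right)} = -28 + J$ ($B{\left(J \right)} = \left(\left(4 - 5 + 2 \cdot 1^{2}\right) + J\right) - 29 = \left(\left(4 - 5 + 2 \cdot 1\right) + J\right) - 29 = \left(\left(4 - 5 + 2\right) + J\right) - 29 = \left(1 + J\right) - 29 = -28 + J$)
$a = - \frac{23221}{140784}$ ($a = \frac{23221}{3 \left(-46928\right)} = \frac{23221}{3} \left(- \frac{1}{46928}\right) = - \frac{23221}{140784} \approx -0.16494$)
$\sqrt{a + B{\left(-47 \right)}} = \sqrt{- \frac{23221}{140784} - 75} = \sqrt{- \frac{10582021}{140784}} = \frac{i \sqrt{93111202779}}{35196}$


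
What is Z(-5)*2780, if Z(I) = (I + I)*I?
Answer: 139000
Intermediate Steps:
Z(I) = 2*I**2 (Z(I) = (2*I)*I = 2*I**2)
Z(-5)*2780 = (2*(-5)**2)*2780 = (2*25)*2780 = 50*2780 = 139000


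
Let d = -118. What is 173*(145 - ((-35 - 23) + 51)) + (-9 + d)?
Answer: 26169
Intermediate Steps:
173*(145 - ((-35 - 23) + 51)) + (-9 + d) = 173*(145 - ((-35 - 23) + 51)) + (-9 - 118) = 173*(145 - (-58 + 51)) - 127 = 173*(145 - 1*(-7)) - 127 = 173*(145 + 7) - 127 = 173*152 - 127 = 26296 - 127 = 26169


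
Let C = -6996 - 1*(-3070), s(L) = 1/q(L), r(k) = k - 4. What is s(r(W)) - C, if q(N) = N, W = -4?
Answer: 31407/8 ≈ 3925.9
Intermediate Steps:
r(k) = -4 + k
s(L) = 1/L
C = -3926 (C = -6996 + 3070 = -3926)
s(r(W)) - C = 1/(-4 - 4) - 1*(-3926) = 1/(-8) + 3926 = -⅛ + 3926 = 31407/8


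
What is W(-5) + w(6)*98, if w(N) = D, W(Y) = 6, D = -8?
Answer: -778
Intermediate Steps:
w(N) = -8
W(-5) + w(6)*98 = 6 - 8*98 = 6 - 784 = -778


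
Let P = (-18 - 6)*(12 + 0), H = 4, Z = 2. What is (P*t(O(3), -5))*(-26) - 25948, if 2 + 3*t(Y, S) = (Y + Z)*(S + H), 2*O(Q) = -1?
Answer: -34684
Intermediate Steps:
O(Q) = -½ (O(Q) = (½)*(-1) = -½)
P = -288 (P = -24*12 = -288)
t(Y, S) = -⅔ + (2 + Y)*(4 + S)/3 (t(Y, S) = -⅔ + ((Y + 2)*(S + 4))/3 = -⅔ + ((2 + Y)*(4 + S))/3 = -⅔ + (2 + Y)*(4 + S)/3)
(P*t(O(3), -5))*(-26) - 25948 = -288*(2 + (⅔)*(-5) + (4/3)*(-½) + (⅓)*(-5)*(-½))*(-26) - 25948 = -288*(2 - 10/3 - ⅔ + ⅚)*(-26) - 25948 = -288*(-7/6)*(-26) - 25948 = 336*(-26) - 25948 = -8736 - 25948 = -34684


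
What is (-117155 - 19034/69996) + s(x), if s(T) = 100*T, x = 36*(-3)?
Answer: -14586901/114 ≈ -1.2796e+5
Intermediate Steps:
x = -108
(-117155 - 19034/69996) + s(x) = (-117155 - 19034/69996) + 100*(-108) = (-117155 - 19034*1/69996) - 10800 = (-117155 - 31/114) - 10800 = -13355701/114 - 10800 = -14586901/114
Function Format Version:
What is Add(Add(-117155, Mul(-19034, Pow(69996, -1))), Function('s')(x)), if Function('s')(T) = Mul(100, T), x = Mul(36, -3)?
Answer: Rational(-14586901, 114) ≈ -1.2796e+5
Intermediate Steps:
x = -108
Add(Add(-117155, Mul(-19034, Pow(69996, -1))), Function('s')(x)) = Add(Add(-117155, Mul(-19034, Pow(69996, -1))), Mul(100, -108)) = Add(Add(-117155, Mul(-19034, Rational(1, 69996))), -10800) = Add(Add(-117155, Rational(-31, 114)), -10800) = Add(Rational(-13355701, 114), -10800) = Rational(-14586901, 114)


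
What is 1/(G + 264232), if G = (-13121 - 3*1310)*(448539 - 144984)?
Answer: -1/5175652073 ≈ -1.9321e-10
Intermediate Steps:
G = -5175916305 (G = (-13121 - 3930)*303555 = -17051*303555 = -5175916305)
1/(G + 264232) = 1/(-5175916305 + 264232) = 1/(-5175652073) = -1/5175652073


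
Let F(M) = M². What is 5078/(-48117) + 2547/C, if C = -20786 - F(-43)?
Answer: -26388281/121014255 ≈ -0.21806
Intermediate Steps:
C = -22635 (C = -20786 - 1*(-43)² = -20786 - 1*1849 = -20786 - 1849 = -22635)
5078/(-48117) + 2547/C = 5078/(-48117) + 2547/(-22635) = 5078*(-1/48117) + 2547*(-1/22635) = -5078/48117 - 283/2515 = -26388281/121014255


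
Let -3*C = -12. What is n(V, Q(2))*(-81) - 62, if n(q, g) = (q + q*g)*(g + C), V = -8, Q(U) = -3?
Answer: -1358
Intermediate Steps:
C = 4 (C = -⅓*(-12) = 4)
n(q, g) = (4 + g)*(q + g*q) (n(q, g) = (q + q*g)*(g + 4) = (q + g*q)*(4 + g) = (4 + g)*(q + g*q))
n(V, Q(2))*(-81) - 62 = -8*(4 + (-3)² + 5*(-3))*(-81) - 62 = -8*(4 + 9 - 15)*(-81) - 62 = -8*(-2)*(-81) - 62 = 16*(-81) - 62 = -1296 - 62 = -1358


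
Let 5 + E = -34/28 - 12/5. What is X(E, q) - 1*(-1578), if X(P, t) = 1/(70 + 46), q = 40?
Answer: 183049/116 ≈ 1578.0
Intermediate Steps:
E = -603/70 (E = -5 + (-34/28 - 12/5) = -5 + (-34*1/28 - 12*⅕) = -5 + (-17/14 - 12/5) = -5 - 253/70 = -603/70 ≈ -8.6143)
X(P, t) = 1/116
X(E, q) - 1*(-1578) = 1/116 - 1*(-1578) = 1/116 + 1578 = 183049/116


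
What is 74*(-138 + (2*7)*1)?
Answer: -9176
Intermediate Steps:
74*(-138 + (2*7)*1) = 74*(-138 + 14*1) = 74*(-138 + 14) = 74*(-124) = -9176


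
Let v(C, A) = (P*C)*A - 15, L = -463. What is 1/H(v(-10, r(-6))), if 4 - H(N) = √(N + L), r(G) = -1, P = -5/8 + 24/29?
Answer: 464/57069 + 2*I*√1601177/57069 ≈ 0.0081305 + 0.044345*I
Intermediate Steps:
P = 47/232 (P = -5*⅛ + 24*(1/29) = -5/8 + 24/29 = 47/232 ≈ 0.20259)
v(C, A) = -15 + 47*A*C/232 (v(C, A) = (47*C/232)*A - 15 = 47*A*C/232 - 15 = -15 + 47*A*C/232)
H(N) = 4 - √(-463 + N) (H(N) = 4 - √(N - 463) = 4 - √(-463 + N))
1/H(v(-10, r(-6))) = 1/(4 - √(-463 + (-15 + (47/232)*(-1)*(-10)))) = 1/(4 - √(-463 + (-15 + 235/116))) = 1/(4 - √(-463 - 1505/116)) = 1/(4 - √(-55213/116)) = 1/(4 - I*√1601177/58)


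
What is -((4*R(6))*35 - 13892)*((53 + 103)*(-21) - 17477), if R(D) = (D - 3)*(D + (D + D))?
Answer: -131407996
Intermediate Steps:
R(D) = 3*D*(-3 + D) (R(D) = (-3 + D)*(D + 2*D) = (-3 + D)*(3*D) = 3*D*(-3 + D))
-((4*R(6))*35 - 13892)*((53 + 103)*(-21) - 17477) = -((4*(3*6*(-3 + 6)))*35 - 13892)*((53 + 103)*(-21) - 17477) = -((4*(3*6*3))*35 - 13892)*(156*(-21) - 17477) = -((4*54)*35 - 13892)*(-3276 - 17477) = -(216*35 - 13892)*(-20753) = -(7560 - 13892)*(-20753) = -(-6332)*(-20753) = -1*131407996 = -131407996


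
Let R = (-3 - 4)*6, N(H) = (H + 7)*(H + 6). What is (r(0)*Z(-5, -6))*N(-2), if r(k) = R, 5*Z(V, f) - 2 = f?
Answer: 672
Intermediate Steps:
Z(V, f) = ⅖ + f/5
N(H) = (6 + H)*(7 + H) (N(H) = (7 + H)*(6 + H) = (6 + H)*(7 + H))
R = -42 (R = -7*6 = -42)
r(k) = -42
(r(0)*Z(-5, -6))*N(-2) = (-42*(⅖ + (⅕)*(-6)))*(42 + (-2)² + 13*(-2)) = (-42*(⅖ - 6/5))*(42 + 4 - 26) = -42*(-⅘)*20 = (168/5)*20 = 672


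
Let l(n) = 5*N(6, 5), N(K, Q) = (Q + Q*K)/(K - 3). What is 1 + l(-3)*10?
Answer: 1753/3 ≈ 584.33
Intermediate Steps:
N(K, Q) = (Q + K*Q)/(-3 + K)
l(n) = 175/3 (l(n) = 5*(5*(1 + 6)/(-3 + 6)) = 5*(5*7/3) = 5*(5*(⅓)*7) = 5*(35/3) = 175/3)
1 + l(-3)*10 = 1 + (175/3)*10 = 1 + 1750/3 = 1753/3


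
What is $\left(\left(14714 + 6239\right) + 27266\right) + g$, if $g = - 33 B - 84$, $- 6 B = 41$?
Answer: $\frac{96721}{2} \approx 48361.0$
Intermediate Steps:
$B = - \frac{41}{6}$ ($B = \left(- \frac{1}{6}\right) 41 = - \frac{41}{6} \approx -6.8333$)
$g = \frac{283}{2}$ ($g = \left(-33\right) \left(- \frac{41}{6}\right) - 84 = \frac{451}{2} - 84 = \frac{283}{2} \approx 141.5$)
$\left(\left(14714 + 6239\right) + 27266\right) + g = \left(\left(14714 + 6239\right) + 27266\right) + \frac{283}{2} = \left(20953 + 27266\right) + \frac{283}{2} = 48219 + \frac{283}{2} = \frac{96721}{2}$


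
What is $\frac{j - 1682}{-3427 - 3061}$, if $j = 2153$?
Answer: $- \frac{471}{6488} \approx -0.072596$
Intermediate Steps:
$\frac{j - 1682}{-3427 - 3061} = \frac{2153 - 1682}{-3427 - 3061} = \frac{471}{-6488} = 471 \left(- \frac{1}{6488}\right) = - \frac{471}{6488}$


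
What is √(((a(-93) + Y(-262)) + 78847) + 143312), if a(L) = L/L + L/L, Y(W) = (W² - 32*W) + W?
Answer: √298927 ≈ 546.74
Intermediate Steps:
Y(W) = W² - 31*W
a(L) = 2 (a(L) = 1 + 1 = 2)
√(((a(-93) + Y(-262)) + 78847) + 143312) = √(((2 - 262*(-31 - 262)) + 78847) + 143312) = √(((2 - 262*(-293)) + 78847) + 143312) = √(((2 + 76766) + 78847) + 143312) = √((76768 + 78847) + 143312) = √(155615 + 143312) = √298927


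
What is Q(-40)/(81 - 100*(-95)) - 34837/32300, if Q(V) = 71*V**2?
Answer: 3335506703/309466300 ≈ 10.778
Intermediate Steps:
Q(-40)/(81 - 100*(-95)) - 34837/32300 = (71*(-40)**2)/(81 - 100*(-95)) - 34837/32300 = (71*1600)/(81 + 9500) - 34837*1/32300 = 113600/9581 - 34837/32300 = 3335506703/309466300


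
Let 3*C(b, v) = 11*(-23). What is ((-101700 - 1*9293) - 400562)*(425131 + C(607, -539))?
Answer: -652304242700/3 ≈ -2.1743e+11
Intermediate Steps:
C(b, v) = -253/3 (C(b, v) = (11*(-23))/3 = (⅓)*(-253) = -253/3)
((-101700 - 1*9293) - 400562)*(425131 + C(607, -539)) = ((-101700 - 1*9293) - 400562)*(425131 - 253/3) = ((-101700 - 9293) - 400562)*(1275140/3) = (-110993 - 400562)*(1275140/3) = -511555*1275140/3 = -652304242700/3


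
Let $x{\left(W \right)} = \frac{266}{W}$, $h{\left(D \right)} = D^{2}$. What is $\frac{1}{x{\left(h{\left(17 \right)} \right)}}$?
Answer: $\frac{289}{266} \approx 1.0865$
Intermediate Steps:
$\frac{1}{x{\left(h{\left(17 \right)} \right)}} = \frac{1}{266 \frac{1}{17^{2}}} = \frac{1}{266 \cdot \frac{1}{289}} = \frac{1}{\frac{266}{289}} = \frac{289}{266}$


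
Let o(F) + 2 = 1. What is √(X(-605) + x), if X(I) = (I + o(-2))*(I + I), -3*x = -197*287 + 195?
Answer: 2*√1692093/3 ≈ 867.20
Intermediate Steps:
x = 56344/3 (x = -(-197*287 + 195)/3 = -(-56539 + 195)/3 = -⅓*(-56344) = 56344/3 ≈ 18781.)
o(F) = -1 (o(F) = -2 + 1 = -1)
X(I) = 2*I*(-1 + I) (X(I) = (I - 1)*(I + I) = (-1 + I)*(2*I) = 2*I*(-1 + I))
√(X(-605) + x) = √(2*(-605)*(-1 - 605) + 56344/3) = √(2*(-605)*(-606) + 56344/3) = √(733260 + 56344/3) = √(2256124/3) = 2*√1692093/3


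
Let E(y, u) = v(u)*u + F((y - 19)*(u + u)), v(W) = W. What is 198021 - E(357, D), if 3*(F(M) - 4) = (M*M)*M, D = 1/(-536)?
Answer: 11434826512703/57746496 ≈ 1.9802e+5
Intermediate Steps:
D = -1/536 ≈ -0.0018657
F(M) = 4 + M³/3 (F(M) = 4 + ((M*M)*M)/3 = 4 + (M²*M)/3 = 4 + M³/3)
E(y, u) = 4 + u² + 8*u³*(-19 + y)³/3 (E(y, u) = u*u + (4 + ((y - 19)*(u + u))³/3) = u² + (4 + ((-19 + y)*(2*u))³/3) = u² + (4 + (2*u*(-19 + y))³/3) = u² + (4 + (8*u³*(-19 + y)³)/3) = u² + (4 + 8*u³*(-19 + y)³/3) = 4 + u² + 8*u³*(-19 + y)³/3)
198021 - E(357, D) = 198021 - (4 + (-1/536)² + 8*(-1/536)³*(-19 + 357)³/3) = 198021 - (4 + 1/287296 + (8/3)*(-1/153990656)*338³) = 198021 - (4 + 1/287296 + (8/3)*(-1/153990656)*38614472) = 198021 - (4 + 1/287296 - 4826809/7218312) = 198021 - 1*192371713/57746496 = 198021 - 192371713/57746496 = 11434826512703/57746496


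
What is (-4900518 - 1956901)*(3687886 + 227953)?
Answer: -26852548759541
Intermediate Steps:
(-4900518 - 1956901)*(3687886 + 227953) = -6857419*3915839 = -26852548759541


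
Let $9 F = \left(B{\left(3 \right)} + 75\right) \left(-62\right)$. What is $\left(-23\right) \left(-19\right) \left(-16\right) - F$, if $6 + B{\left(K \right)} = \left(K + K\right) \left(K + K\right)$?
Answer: $- \frac{18806}{3} \approx -6268.7$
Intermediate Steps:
$B{\left(K \right)} = -6 + 4 K^{2}$ ($B{\left(K \right)} = -6 + \left(K + K\right) \left(K + K\right) = -6 + 2 K 2 K = -6 + 4 K^{2}$)
$F = - \frac{2170}{3}$ ($F = \frac{\left(\left(-6 + 4 \cdot 3^{2}\right) + 75\right) \left(-62\right)}{9} = \frac{\left(\left(-6 + 4 \cdot 9\right) + 75\right) \left(-62\right)}{9} = \frac{\left(\left(-6 + 36\right) + 75\right) \left(-62\right)}{9} = \frac{\left(30 + 75\right) \left(-62\right)}{9} = \frac{105 \left(-62\right)}{9} = \frac{1}{9} \left(-6510\right) = - \frac{2170}{3} \approx -723.33$)
$\left(-23\right) \left(-19\right) \left(-16\right) - F = \left(-23\right) \left(-19\right) \left(-16\right) - - \frac{2170}{3} = 437 \left(-16\right) + \frac{2170}{3} = -6992 + \frac{2170}{3} = - \frac{18806}{3}$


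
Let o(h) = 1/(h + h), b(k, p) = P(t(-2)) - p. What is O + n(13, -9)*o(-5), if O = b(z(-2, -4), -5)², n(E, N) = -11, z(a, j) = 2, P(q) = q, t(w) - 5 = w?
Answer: 651/10 ≈ 65.100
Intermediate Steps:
t(w) = 5 + w
b(k, p) = 3 - p (b(k, p) = (5 - 2) - p = 3 - p)
o(h) = 1/(2*h)
O = 64 (O = (3 - 1*(-5))² = (3 + 5)² = 8² = 64)
O + n(13, -9)*o(-5) = 64 - 11/(2*(-5)) = 64 - 11*(-1)/(2*5) = 64 - 11*(-⅒) = 64 + 11/10 = 651/10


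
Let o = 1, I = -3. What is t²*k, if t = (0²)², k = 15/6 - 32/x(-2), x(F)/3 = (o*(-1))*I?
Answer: 0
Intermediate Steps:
x(F) = 9 (x(F) = 3*((1*(-1))*(-3)) = 3*(-1*(-3)) = 3*3 = 9)
k = -19/18 (k = 15/6 - 32/9 = 15*(⅙) - 32*⅑ = 5/2 - 32/9 = -19/18 ≈ -1.0556)
t = 0 (t = 0² = 0)
t²*k = 0²*(-19/18) = 0*(-19/18) = 0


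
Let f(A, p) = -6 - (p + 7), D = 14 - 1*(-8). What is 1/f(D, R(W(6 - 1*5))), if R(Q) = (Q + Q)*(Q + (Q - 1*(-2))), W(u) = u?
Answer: -1/21 ≈ -0.047619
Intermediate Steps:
D = 22 (D = 14 + 8 = 22)
R(Q) = 2*Q*(2 + 2*Q) (R(Q) = (2*Q)*(Q + (Q + 2)) = (2*Q)*(Q + (2 + Q)) = (2*Q)*(2 + 2*Q) = 2*Q*(2 + 2*Q))
f(A, p) = -13 - p (f(A, p) = -6 - (7 + p) = -6 + (-7 - p) = -13 - p)
1/f(D, R(W(6 - 1*5))) = 1/(-13 - 4*(6 - 1*5)*(1 + (6 - 1*5))) = 1/(-13 - 4*(6 - 5)*(1 + (6 - 5))) = 1/(-13 - 4*(1 + 1)) = 1/(-13 - 4*2) = 1/(-13 - 1*8) = 1/(-13 - 8) = 1/(-21) = -1/21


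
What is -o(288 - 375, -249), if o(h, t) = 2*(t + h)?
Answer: 672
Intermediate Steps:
o(h, t) = 2*h + 2*t (o(h, t) = 2*(h + t) = 2*h + 2*t)
-o(288 - 375, -249) = -(2*(288 - 375) + 2*(-249)) = -(2*(-87) - 498) = -(-174 - 498) = -1*(-672) = 672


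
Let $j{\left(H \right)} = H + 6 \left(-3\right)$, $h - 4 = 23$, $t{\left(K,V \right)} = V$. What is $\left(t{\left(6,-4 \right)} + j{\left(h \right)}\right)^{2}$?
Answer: $25$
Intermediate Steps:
$h = 27$ ($h = 4 + 23 = 27$)
$j{\left(H \right)} = -18 + H$ ($j{\left(H \right)} = H - 18 = -18 + H$)
$\left(t{\left(6,-4 \right)} + j{\left(h \right)}\right)^{2} = \left(-4 + \left(-18 + 27\right)\right)^{2} = \left(-4 + 9\right)^{2} = 5^{2} = 25$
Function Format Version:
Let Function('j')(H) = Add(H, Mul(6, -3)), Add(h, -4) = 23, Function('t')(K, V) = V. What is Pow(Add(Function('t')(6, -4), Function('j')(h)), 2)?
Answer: 25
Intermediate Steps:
h = 27 (h = Add(4, 23) = 27)
Function('j')(H) = Add(-18, H) (Function('j')(H) = Add(H, -18) = Add(-18, H))
Pow(Add(Function('t')(6, -4), Function('j')(h)), 2) = Pow(Add(-4, Add(-18, 27)), 2) = Pow(Add(-4, 9), 2) = Pow(5, 2) = 25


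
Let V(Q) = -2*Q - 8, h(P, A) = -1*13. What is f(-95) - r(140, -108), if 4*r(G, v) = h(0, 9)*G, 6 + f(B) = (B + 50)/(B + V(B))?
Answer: 13006/29 ≈ 448.48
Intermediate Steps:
h(P, A) = -13
V(Q) = -8 - 2*Q
f(B) = -6 + (50 + B)/(-8 - B) (f(B) = -6 + (B + 50)/(B + (-8 - 2*B)) = -6 + (50 + B)/(-8 - B))
r(G, v) = -13*G/4 (r(G, v) = (-13*G)/4 = -13*G/4)
f(-95) - r(140, -108) = 7*(14 - 95)/(-8 - 1*(-95)) - (-13)*140/4 = 7*(-81)/(-8 + 95) - 1*(-455) = 7*(-81)/87 + 455 = 7*(1/87)*(-81) + 455 = -189/29 + 455 = 13006/29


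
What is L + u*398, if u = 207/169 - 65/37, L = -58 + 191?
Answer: -492099/6253 ≈ -78.698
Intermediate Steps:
L = 133
u = -3326/6253 (u = 207*(1/169) - 65*1/37 = 207/169 - 65/37 = -3326/6253 ≈ -0.53190)
L + u*398 = 133 - 3326/6253*398 = 133 - 1323748/6253 = -492099/6253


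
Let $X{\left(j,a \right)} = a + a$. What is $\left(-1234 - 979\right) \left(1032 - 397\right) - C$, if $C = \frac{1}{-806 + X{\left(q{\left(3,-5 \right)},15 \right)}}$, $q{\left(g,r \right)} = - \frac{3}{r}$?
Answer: $- \frac{1090477879}{776} \approx -1.4053 \cdot 10^{6}$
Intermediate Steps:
$X{\left(j,a \right)} = 2 a$
$C = - \frac{1}{776}$ ($C = \frac{1}{-806 + 2 \cdot 15} = \frac{1}{-806 + 30} = \frac{1}{-776} = - \frac{1}{776} \approx -0.0012887$)
$\left(-1234 - 979\right) \left(1032 - 397\right) - C = \left(-1234 - 979\right) \left(1032 - 397\right) - - \frac{1}{776} = \left(-2213\right) 635 + \frac{1}{776} = -1405255 + \frac{1}{776} = - \frac{1090477879}{776}$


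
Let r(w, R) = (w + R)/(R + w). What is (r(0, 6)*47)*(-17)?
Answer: -799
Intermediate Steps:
r(w, R) = 1 (r(w, R) = (R + w)/(R + w) = 1)
(r(0, 6)*47)*(-17) = (1*47)*(-17) = 47*(-17) = -799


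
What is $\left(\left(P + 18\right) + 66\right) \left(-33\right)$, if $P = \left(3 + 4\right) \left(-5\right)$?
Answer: $-1617$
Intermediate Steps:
$P = -35$ ($P = 7 \left(-5\right) = -35$)
$\left(\left(P + 18\right) + 66\right) \left(-33\right) = \left(\left(-35 + 18\right) + 66\right) \left(-33\right) = \left(-17 + 66\right) \left(-33\right) = 49 \left(-33\right) = -1617$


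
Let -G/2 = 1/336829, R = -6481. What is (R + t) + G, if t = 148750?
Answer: 47920324999/336829 ≈ 1.4227e+5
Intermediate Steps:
G = -2/336829 ≈ -5.9377e-6
(R + t) + G = (-6481 + 148750) - 2/336829 = 142269 - 2/336829 = 47920324999/336829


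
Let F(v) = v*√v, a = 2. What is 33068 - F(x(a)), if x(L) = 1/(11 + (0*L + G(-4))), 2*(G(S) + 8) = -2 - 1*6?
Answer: 33068 + I ≈ 33068.0 + 1.0*I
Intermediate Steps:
G(S) = -12 (G(S) = -8 + (-2 - 1*6)/2 = -8 + (-2 - 6)/2 = -8 + (½)*(-8) = -8 - 4 = -12)
x(L) = -1 (x(L) = 1/(11 + (0*L - 12)) = 1/(11 + (0 - 12)) = 1/(11 - 12) = 1/(-1) = -1)
F(v) = v^(3/2)
33068 - F(x(a)) = 33068 - (-1)^(3/2) = 33068 - (-1)*I = 33068 + I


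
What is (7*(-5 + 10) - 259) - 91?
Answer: -315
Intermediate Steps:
(7*(-5 + 10) - 259) - 91 = (7*5 - 259) - 91 = (35 - 259) - 91 = -224 - 91 = -315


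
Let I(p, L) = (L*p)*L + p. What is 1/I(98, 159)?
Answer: 1/2477636 ≈ 4.0361e-7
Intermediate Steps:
I(p, L) = p + p*L² (I(p, L) = p*L² + p = p + p*L²)
1/I(98, 159) = 1/(98*(1 + 159²)) = 1/(98*(1 + 25281)) = 1/(98*25282) = 1/2477636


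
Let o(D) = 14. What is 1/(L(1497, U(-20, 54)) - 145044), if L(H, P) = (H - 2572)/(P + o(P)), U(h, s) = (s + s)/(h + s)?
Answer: -292/42371123 ≈ -6.8915e-6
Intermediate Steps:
U(h, s) = 2*s/(h + s) (U(h, s) = (2*s)/(h + s) = 2*s/(h + s))
L(H, P) = (-2572 + H)/(14 + P) (L(H, P) = (H - 2572)/(P + 14) = (-2572 + H)/(14 + P))
1/(L(1497, U(-20, 54)) - 145044) = 1/((-2572 + 1497)/(14 + 2*54/(-20 + 54)) - 145044) = 1/(-1075/(14 + 2*54/34) - 145044) = 1/(-1075/(14 + 2*54*(1/34)) - 145044) = 1/(-1075/(14 + 54/17) - 145044) = 1/(-1075/(292/17) - 145044) = 1/((17/292)*(-1075) - 145044) = 1/(-18275/292 - 145044) = 1/(-42371123/292) = -292/42371123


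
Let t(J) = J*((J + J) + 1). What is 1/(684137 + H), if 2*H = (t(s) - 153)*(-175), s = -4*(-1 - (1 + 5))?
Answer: 2/1115749 ≈ 1.7925e-6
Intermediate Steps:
s = 28 (s = -4*(-1 - 1*6) = -4*(-1 - 6) = -4*(-7) = 28)
t(J) = J*(1 + 2*J) (t(J) = J*(2*J + 1) = J*(1 + 2*J))
H = -252525/2 (H = ((28*(1 + 2*28) - 153)*(-175))/2 = ((28*(1 + 56) - 153)*(-175))/2 = ((28*57 - 153)*(-175))/2 = ((1596 - 153)*(-175))/2 = (1443*(-175))/2 = (1/2)*(-252525) = -252525/2 ≈ -1.2626e+5)
1/(684137 + H) = 1/(684137 - 252525/2) = 1/(1115749/2) = 2/1115749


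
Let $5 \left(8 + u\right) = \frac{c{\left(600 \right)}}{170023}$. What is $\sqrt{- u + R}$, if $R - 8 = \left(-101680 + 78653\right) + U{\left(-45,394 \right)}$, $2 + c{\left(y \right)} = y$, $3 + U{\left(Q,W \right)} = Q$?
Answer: $\frac{i \sqrt{16664636347824045}}{850115} \approx 151.85 i$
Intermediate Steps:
$U{\left(Q,W \right)} = -3 + Q$
$c{\left(y \right)} = -2 + y$
$u = - \frac{6800322}{850115}$ ($u = -8 + \frac{\left(-2 + 600\right) \frac{1}{170023}}{5} = -8 + \frac{598 \cdot \frac{1}{170023}}{5} = -8 + \frac{1}{5} \cdot \frac{598}{170023} = -8 + \frac{598}{850115} = - \frac{6800322}{850115} \approx -7.9993$)
$R = -23067$ ($R = 8 + \left(\left(-101680 + 78653\right) - 48\right) = 8 - 23075 = -23067$)
$\sqrt{- u + R} = \sqrt{\left(-1\right) \left(- \frac{6800322}{850115}\right) - 23067} = \sqrt{\frac{6800322}{850115} - 23067} = \sqrt{- \frac{19602802383}{850115}} = \frac{i \sqrt{16664636347824045}}{850115}$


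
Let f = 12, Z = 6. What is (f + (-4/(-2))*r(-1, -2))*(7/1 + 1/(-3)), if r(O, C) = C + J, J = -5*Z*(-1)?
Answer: 1360/3 ≈ 453.33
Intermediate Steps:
J = 30 (J = -5*6*(-1) = -30*(-1) = 30)
r(O, C) = 30 + C (r(O, C) = C + 30 = 30 + C)
(f + (-4/(-2))*r(-1, -2))*(7/1 + 1/(-3)) = (12 + (-4/(-2))*(30 - 2))*(7/1 + 1/(-3)) = (12 - 4*(-1/2)*28)*(7*1 + 1*(-1/3)) = (12 + 2*28)*(7 - 1/3) = (12 + 56)*(20/3) = 68*(20/3) = 1360/3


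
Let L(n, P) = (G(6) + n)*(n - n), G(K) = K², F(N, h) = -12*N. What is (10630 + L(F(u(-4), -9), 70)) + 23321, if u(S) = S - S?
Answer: 33951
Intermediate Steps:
u(S) = 0
L(n, P) = 0 (L(n, P) = (6² + n)*(n - n) = (36 + n)*0 = 0)
(10630 + L(F(u(-4), -9), 70)) + 23321 = (10630 + 0) + 23321 = 10630 + 23321 = 33951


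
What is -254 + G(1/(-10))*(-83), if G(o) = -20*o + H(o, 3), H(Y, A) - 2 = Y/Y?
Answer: -669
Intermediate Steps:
H(Y, A) = 3 (H(Y, A) = 2 + Y/Y = 2 + 1 = 3)
G(o) = 3 - 20*o (G(o) = -20*o + 3 = 3 - 20*o)
-254 + G(1/(-10))*(-83) = -254 + (3 - 20/(-10))*(-83) = -254 + (3 - 20*(-⅒))*(-83) = -254 + (3 + 2)*(-83) = -254 + 5*(-83) = -254 - 415 = -669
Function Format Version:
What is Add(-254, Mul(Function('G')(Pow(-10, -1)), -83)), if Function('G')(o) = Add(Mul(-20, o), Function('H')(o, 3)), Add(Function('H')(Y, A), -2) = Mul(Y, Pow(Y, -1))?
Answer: -669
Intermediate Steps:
Function('H')(Y, A) = 3 (Function('H')(Y, A) = Add(2, Mul(Y, Pow(Y, -1))) = Add(2, 1) = 3)
Function('G')(o) = Add(3, Mul(-20, o)) (Function('G')(o) = Add(Mul(-20, o), 3) = Add(3, Mul(-20, o)))
Add(-254, Mul(Function('G')(Pow(-10, -1)), -83)) = Add(-254, Mul(Add(3, Mul(-20, Pow(-10, -1))), -83)) = Add(-254, Mul(Add(3, Mul(-20, Rational(-1, 10))), -83)) = Add(-254, Mul(Add(3, 2), -83)) = Add(-254, Mul(5, -83)) = Add(-254, -415) = -669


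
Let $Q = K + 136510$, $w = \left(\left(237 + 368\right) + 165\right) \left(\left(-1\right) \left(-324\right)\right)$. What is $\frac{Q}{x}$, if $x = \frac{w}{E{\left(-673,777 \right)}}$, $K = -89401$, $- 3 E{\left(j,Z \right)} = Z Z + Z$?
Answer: $- \frac{226013279}{5940} \approx -38049.0$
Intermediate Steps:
$E{\left(j,Z \right)} = - \frac{Z}{3} - \frac{Z^{2}}{3}$ ($E{\left(j,Z \right)} = - \frac{Z Z + Z}{3} = - \frac{Z^{2} + Z}{3} = - \frac{Z + Z^{2}}{3} = - \frac{Z}{3} - \frac{Z^{2}}{3}$)
$w = 249480$ ($w = \left(605 + 165\right) 324 = 770 \cdot 324 = 249480$)
$Q = 47109$ ($Q = -89401 + 136510 = 47109$)
$x = - \frac{17820}{14393}$ ($x = \frac{249480}{\left(- \frac{1}{3}\right) 777 \left(1 + 777\right)} = \frac{249480}{\left(- \frac{1}{3}\right) 777 \cdot 778} = \frac{249480}{-201502} = 249480 \left(- \frac{1}{201502}\right) = - \frac{17820}{14393} \approx -1.2381$)
$\frac{Q}{x} = \frac{47109}{- \frac{17820}{14393}} = 47109 \left(- \frac{14393}{17820}\right) = - \frac{226013279}{5940}$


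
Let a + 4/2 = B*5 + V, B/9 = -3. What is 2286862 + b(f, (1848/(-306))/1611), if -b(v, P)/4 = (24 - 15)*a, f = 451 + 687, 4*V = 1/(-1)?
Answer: 2291803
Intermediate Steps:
B = -27 (B = 9*(-3) = -27)
V = -¼ (V = (1/(-1))/4 = (1*(-1))/4 = (¼)*(-1) = -¼ ≈ -0.25000)
a = -549/4 (a = -2 + (-27*5 - ¼) = -2 + (-135 - ¼) = -2 - 541/4 = -549/4 ≈ -137.25)
f = 1138
b(v, P) = 4941 (b(v, P) = -4*(24 - 15)*(-549)/4 = -36*(-549)/4 = -4*(-4941/4) = 4941)
2286862 + b(f, (1848/(-306))/1611) = 2286862 + 4941 = 2291803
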